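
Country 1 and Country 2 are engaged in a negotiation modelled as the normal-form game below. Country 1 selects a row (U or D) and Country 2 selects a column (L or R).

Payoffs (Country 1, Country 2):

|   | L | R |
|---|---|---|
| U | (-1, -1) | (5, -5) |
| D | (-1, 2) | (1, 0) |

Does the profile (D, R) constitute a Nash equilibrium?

No

At (D, R), Country 1 earns 1; switching to U would give 5, so Country 1 would deviate.
Country 2 earns 0; switching to L would give 2, so Country 2 would deviate.
Since at least one player can profitably deviate, this is not a Nash equilibrium.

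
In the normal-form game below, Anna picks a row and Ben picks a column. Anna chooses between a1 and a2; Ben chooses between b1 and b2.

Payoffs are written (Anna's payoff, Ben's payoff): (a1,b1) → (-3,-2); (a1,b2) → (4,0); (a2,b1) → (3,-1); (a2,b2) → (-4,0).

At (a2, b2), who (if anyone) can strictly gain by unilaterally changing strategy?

Anna at (a2, b2) earns -4; deviating to a1 yields 4 — a strict improvement.
Ben earns 0; deviating to b1 yields -1 — not better.
Only Anna has a strictly profitable deviation.

Anna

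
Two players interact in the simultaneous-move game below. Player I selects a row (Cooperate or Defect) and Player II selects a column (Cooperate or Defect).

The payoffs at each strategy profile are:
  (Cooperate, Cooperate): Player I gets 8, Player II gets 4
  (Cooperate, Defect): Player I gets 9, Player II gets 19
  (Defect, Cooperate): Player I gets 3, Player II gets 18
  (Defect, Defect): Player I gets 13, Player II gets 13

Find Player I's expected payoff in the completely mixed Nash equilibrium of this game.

First find q, the probability Player II plays Cooperate, from Player I's indifference between Cooperate and Defect: 8q + 9(1−q) = 3q + 13(1−q), giving q = 4/9.
Since Player I is indifferent in equilibrium, Player I's expected payoff equals the payoff from either row against (4/9, 5/9). Using Cooperate: 8(4/9) + 9(5/9) = 77/9.

77/9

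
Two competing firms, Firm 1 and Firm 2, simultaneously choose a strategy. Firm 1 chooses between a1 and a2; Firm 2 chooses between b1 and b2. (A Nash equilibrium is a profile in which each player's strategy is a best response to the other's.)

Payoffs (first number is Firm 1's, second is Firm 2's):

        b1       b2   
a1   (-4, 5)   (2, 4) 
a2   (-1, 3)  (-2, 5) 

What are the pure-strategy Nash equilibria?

(a1, b1): Firm 1 prefers a2 (-1 > -4) — not an equilibrium.
(a1, b2): Firm 2 prefers b1 (5 > 4) — not an equilibrium.
(a2, b1): Firm 2 prefers b2 (5 > 3) — not an equilibrium.
(a2, b2): Firm 1 prefers a1 (2 > -2) — not an equilibrium.

none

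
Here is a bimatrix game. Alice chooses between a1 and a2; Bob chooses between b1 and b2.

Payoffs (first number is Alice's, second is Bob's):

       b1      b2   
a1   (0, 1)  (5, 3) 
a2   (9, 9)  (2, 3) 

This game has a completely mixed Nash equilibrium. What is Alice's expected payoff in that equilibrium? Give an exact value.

15/4

First find q, the probability Bob plays b1, from Alice's indifference between a1 and a2: 5(1−q) = 9q + 2(1−q), giving q = 1/4.
Since Alice is indifferent in equilibrium, Alice's expected payoff equals the payoff from either row against (1/4, 3/4). Using a1: 5(3/4) = 15/4.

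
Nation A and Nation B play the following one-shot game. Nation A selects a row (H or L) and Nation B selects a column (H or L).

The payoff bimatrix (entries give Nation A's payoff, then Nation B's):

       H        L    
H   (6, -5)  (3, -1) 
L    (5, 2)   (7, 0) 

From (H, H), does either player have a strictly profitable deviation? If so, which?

Nation B

Nation A at (H, H) earns 6; deviating to L yields 5 — not better.
Nation B earns -5; deviating to L yields -1 — a strict improvement.
Only Nation B has a strictly profitable deviation.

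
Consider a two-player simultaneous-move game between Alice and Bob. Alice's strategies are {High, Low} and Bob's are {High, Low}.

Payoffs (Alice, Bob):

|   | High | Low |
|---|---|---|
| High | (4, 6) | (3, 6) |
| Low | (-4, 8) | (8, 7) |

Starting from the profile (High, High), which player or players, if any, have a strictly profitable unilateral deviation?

Alice at (High, High) earns 4; deviating to Low yields -4 — not better.
Bob earns 6; deviating to Low yields 6 — not better.
Neither player can strictly improve; the profile is a Nash equilibrium.

Neither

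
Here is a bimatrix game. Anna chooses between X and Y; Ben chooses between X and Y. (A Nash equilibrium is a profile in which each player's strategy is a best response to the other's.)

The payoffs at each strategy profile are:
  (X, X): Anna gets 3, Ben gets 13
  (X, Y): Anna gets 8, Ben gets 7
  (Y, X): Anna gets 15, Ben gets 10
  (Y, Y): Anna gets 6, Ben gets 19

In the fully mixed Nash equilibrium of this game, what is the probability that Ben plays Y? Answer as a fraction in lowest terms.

6/7

Let c be the probability that Ben plays X. In a completely mixed equilibrium, Anna must be indifferent between X and Y.
Anna's expected payoff from X is 3c + 8(1−c); from Y it is 15c + 6(1−c).
Setting these equal: −5c + 8 = 9c + 6, so c = 1/7.
Therefore Ben plays Y with probability 1 − 1/7 = 6/7.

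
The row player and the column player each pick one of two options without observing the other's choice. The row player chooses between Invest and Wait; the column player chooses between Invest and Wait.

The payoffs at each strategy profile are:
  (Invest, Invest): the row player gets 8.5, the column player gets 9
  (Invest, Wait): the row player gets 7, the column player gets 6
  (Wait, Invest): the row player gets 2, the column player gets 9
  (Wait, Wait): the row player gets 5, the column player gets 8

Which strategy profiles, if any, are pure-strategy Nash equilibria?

(Invest, Invest): the row player gets 8.5 ≥ 2 from Wait, and the column player gets 9 ≥ 6 from Wait — Nash equilibrium.
(Invest, Wait): the column player prefers Invest (9 > 6) — not an equilibrium.
(Wait, Invest): the row player prefers Invest (8.5 > 2) — not an equilibrium.
(Wait, Wait): the row player prefers Invest (7 > 5); the column player prefers Invest (9 > 8) — not an equilibrium.

(Invest, Invest)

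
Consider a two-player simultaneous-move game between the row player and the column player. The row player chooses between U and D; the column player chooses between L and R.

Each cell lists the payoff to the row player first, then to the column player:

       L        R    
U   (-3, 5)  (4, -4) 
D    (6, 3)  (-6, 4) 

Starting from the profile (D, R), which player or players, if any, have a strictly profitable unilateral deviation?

The row player

The row player at (D, R) earns -6; deviating to U yields 4 — a strict improvement.
The column player earns 4; deviating to L yields 3 — not better.
Only the row player has a strictly profitable deviation.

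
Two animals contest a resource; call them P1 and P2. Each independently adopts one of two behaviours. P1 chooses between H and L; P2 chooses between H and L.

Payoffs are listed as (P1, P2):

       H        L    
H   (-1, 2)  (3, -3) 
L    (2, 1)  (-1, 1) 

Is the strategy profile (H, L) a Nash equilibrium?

At (H, L), P1 earns 3; switching to L would give -1, so P1 has no profitable deviation.
P2 earns -3; switching to H would give 2, so P2 would deviate.
Since at least one player can profitably deviate, this is not a Nash equilibrium.

No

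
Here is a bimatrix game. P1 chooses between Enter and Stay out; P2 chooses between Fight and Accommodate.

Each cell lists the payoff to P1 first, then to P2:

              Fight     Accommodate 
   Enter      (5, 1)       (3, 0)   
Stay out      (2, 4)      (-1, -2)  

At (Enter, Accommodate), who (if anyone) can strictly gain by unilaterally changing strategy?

P2

P1 at (Enter, Accommodate) earns 3; deviating to Stay out yields -1 — not better.
P2 earns 0; deviating to Fight yields 1 — a strict improvement.
Only P2 has a strictly profitable deviation.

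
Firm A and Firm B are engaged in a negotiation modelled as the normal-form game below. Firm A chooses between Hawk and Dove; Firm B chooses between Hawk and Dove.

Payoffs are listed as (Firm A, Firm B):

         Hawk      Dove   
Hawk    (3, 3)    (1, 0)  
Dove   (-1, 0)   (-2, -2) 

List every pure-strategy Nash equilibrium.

(Hawk, Hawk): Firm A gets 3 ≥ -1 from Dove, and Firm B gets 3 ≥ 0 from Dove — Nash equilibrium.
(Hawk, Dove): Firm B prefers Hawk (3 > 0) — not an equilibrium.
(Dove, Hawk): Firm A prefers Hawk (3 > -1) — not an equilibrium.
(Dove, Dove): Firm A prefers Hawk (1 > -2); Firm B prefers Hawk (0 > -2) — not an equilibrium.

(Hawk, Hawk)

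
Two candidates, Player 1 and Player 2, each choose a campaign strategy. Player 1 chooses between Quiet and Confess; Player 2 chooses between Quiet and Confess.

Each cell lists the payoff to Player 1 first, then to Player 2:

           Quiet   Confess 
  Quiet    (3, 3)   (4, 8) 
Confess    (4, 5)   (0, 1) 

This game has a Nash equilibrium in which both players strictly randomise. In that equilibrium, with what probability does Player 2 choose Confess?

Let c be the probability that Player 2 plays Quiet. In a completely mixed equilibrium, Player 1 must be indifferent between Quiet and Confess.
Player 1's expected payoff from Quiet is 3c + 4(1−c); from Confess it is 4c.
Setting these equal: −c + 4 = 4c, so c = 4/5.
Therefore Player 2 plays Confess with probability 1 − 4/5 = 1/5.

1/5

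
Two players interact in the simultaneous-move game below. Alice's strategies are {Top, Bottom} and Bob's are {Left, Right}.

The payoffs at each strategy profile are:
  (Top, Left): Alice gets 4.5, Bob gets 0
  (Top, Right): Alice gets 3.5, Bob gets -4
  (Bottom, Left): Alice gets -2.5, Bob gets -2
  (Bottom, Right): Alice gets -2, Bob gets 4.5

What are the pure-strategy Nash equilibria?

(Top, Left)

(Top, Left): Alice gets 4.5 ≥ -2.5 from Bottom, and Bob gets 0 ≥ -4 from Right — Nash equilibrium.
(Top, Right): Bob prefers Left (0 > -4) — not an equilibrium.
(Bottom, Left): Alice prefers Top (4.5 > -2.5); Bob prefers Right (4.5 > -2) — not an equilibrium.
(Bottom, Right): Alice prefers Top (3.5 > -2) — not an equilibrium.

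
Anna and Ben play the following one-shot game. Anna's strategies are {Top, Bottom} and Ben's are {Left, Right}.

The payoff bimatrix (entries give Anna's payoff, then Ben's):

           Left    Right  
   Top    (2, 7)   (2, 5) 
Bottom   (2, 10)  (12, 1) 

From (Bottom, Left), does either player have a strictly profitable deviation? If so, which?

Neither

Anna at (Bottom, Left) earns 2; deviating to Top yields 2 — not better.
Ben earns 10; deviating to Right yields 1 — not better.
Neither player can strictly improve; the profile is a Nash equilibrium.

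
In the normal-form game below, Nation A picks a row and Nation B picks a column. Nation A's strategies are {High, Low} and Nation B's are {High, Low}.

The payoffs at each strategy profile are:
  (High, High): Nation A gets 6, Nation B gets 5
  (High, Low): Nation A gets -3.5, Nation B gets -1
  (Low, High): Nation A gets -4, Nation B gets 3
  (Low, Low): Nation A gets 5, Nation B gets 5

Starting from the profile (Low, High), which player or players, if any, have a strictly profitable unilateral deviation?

Nation A at (Low, High) earns -4; deviating to High yields 6 — a strict improvement.
Nation B earns 3; deviating to Low yields 5 — a strict improvement.
Both Nation A and Nation B have strictly profitable deviations.

Both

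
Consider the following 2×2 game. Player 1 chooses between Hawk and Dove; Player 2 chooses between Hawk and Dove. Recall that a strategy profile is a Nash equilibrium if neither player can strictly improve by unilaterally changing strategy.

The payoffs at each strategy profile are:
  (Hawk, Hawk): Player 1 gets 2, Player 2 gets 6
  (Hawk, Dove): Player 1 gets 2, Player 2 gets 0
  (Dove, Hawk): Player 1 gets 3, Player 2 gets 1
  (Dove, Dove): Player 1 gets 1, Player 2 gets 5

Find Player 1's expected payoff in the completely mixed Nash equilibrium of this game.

2

First find q, the probability Player 2 plays Hawk, from Player 1's indifference between Hawk and Dove: 2q + 2(1−q) = 3q + (1−q), giving q = 1/2.
Since Player 1 is indifferent in equilibrium, Player 1's expected payoff equals the payoff from either row against (1/2, 1/2). Using Hawk: 2(1/2) + 2(1/2) = 2.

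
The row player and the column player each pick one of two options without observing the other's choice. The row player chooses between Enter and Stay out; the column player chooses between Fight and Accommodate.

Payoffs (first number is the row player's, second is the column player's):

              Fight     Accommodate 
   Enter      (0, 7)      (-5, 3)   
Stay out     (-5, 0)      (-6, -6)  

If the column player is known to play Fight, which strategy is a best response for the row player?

Enter

Against Fight, the row player earns 0 from Enter and -5 from Stay out.
So Enter is the best response.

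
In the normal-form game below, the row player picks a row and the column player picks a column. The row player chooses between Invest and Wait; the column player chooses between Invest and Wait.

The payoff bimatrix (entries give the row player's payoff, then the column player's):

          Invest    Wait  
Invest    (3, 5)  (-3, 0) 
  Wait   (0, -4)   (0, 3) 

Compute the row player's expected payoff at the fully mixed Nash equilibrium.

First find y, the probability the column player plays Invest, from the row player's indifference between Invest and Wait: 3y − 3(1−y) = 0, giving y = 1/2.
Since the row player is indifferent in equilibrium, the row player's expected payoff equals the payoff from either row against (1/2, 1/2). Using Invest: 3(1/2) − 3(1/2) = 0.

0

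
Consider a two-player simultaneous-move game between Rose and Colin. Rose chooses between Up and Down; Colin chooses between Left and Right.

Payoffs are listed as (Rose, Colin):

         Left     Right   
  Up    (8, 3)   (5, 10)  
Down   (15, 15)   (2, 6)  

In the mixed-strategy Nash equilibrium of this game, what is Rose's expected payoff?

59/10

First find y, the probability Colin plays Left, from Rose's indifference between Up and Down: 8y + 5(1−y) = 15y + 2(1−y), giving y = 3/10.
Since Rose is indifferent in equilibrium, Rose's expected payoff equals the payoff from either row against (3/10, 7/10). Using Up: 8(3/10) + 5(7/10) = 59/10.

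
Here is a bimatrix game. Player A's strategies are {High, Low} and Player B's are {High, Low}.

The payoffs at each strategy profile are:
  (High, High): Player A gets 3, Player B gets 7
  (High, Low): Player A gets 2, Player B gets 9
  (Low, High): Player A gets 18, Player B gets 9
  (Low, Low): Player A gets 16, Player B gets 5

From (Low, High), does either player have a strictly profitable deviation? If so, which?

Player A at (Low, High) earns 18; deviating to High yields 3 — not better.
Player B earns 9; deviating to Low yields 5 — not better.
Neither player can strictly improve; the profile is a Nash equilibrium.

Neither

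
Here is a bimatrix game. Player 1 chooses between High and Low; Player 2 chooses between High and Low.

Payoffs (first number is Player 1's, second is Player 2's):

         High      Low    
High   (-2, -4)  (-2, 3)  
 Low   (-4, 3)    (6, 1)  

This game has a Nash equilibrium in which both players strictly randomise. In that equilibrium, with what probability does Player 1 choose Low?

Let x be the probability that Player 1 plays High. In a completely mixed equilibrium, Player 2 must be indifferent between High and Low.
Player 2's expected payoff from High is −4x + 3(1−x); from Low it is 3x + (1−x).
Setting these equal: −7x + 3 = 2x + 1, so x = 2/9.
Therefore Player 1 plays Low with probability 1 − 2/9 = 7/9.

7/9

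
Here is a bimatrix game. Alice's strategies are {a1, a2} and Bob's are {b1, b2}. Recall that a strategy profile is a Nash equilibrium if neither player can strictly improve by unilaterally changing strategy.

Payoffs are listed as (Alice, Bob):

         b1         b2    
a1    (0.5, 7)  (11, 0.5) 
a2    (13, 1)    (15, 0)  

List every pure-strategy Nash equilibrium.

(a1, b1): Alice prefers a2 (13 > 0.5) — not an equilibrium.
(a1, b2): Alice prefers a2 (15 > 11); Bob prefers b1 (7 > 0.5) — not an equilibrium.
(a2, b1): Alice gets 13 ≥ 0.5 from a1, and Bob gets 1 ≥ 0 from b2 — Nash equilibrium.
(a2, b2): Bob prefers b1 (1 > 0) — not an equilibrium.

(a2, b1)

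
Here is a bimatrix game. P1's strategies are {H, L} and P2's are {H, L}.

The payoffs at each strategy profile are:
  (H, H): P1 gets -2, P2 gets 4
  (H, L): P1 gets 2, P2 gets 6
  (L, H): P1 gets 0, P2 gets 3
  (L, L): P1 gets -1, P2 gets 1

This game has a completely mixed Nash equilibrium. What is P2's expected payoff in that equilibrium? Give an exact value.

7/2

First find x, the probability P1 plays H, from P2's indifference between H and L: 4x + 3(1−x) = 6x + (1−x), giving x = 1/2.
Since P2 is indifferent in equilibrium, P2's expected payoff equals the payoff from either column against (1/2, 1/2). Using H: 4(1/2) + 3(1/2) = 7/2.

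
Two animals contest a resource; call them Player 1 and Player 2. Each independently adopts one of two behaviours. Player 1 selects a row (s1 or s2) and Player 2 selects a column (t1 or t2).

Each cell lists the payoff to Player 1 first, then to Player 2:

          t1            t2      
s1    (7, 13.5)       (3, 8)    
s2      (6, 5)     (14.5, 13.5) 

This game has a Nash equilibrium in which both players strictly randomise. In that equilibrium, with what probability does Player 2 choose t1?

23/25

Let q be the probability that Player 2 plays t1. In a completely mixed equilibrium, Player 1 must be indifferent between s1 and s2.
Player 1's expected payoff from s1 is 7q + 3(1−q); from s2 it is 6q + 14.5(1−q).
Setting these equal: 4q + 3 = −8.5q + 14.5, so q = 23/25.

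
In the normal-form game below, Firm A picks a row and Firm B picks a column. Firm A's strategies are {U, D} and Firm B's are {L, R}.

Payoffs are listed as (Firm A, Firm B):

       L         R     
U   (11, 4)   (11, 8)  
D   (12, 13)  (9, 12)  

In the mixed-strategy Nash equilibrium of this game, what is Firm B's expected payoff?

First find x, the probability Firm A plays U, from Firm B's indifference between L and R: 4x + 13(1−x) = 8x + 12(1−x), giving x = 1/5.
Since Firm B is indifferent in equilibrium, Firm B's expected payoff equals the payoff from either column against (1/5, 4/5). Using L: 4(1/5) + 13(4/5) = 56/5.

56/5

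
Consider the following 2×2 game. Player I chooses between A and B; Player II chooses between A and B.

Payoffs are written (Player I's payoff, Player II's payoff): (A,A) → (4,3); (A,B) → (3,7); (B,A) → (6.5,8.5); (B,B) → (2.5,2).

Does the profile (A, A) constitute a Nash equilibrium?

No

At (A, A), Player I earns 4; switching to B would give 6.5, so Player I would deviate.
Player II earns 3; switching to B would give 7, so Player II would deviate.
Since at least one player can profitably deviate, this is not a Nash equilibrium.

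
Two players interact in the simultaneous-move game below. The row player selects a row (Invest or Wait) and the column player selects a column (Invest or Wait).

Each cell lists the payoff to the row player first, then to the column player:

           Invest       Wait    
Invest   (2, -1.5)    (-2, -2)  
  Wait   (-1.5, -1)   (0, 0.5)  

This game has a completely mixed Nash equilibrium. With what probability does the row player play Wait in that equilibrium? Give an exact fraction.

Let x be the probability that the row player plays Invest. In a completely mixed equilibrium, the column player must be indifferent between Invest and Wait.
The column player's expected payoff from Invest is −1.5x − (1−x); from Wait it is −2x + 0.5(1−x).
Setting these equal: −0.5x − 1 = −2.5x + 0.5, so x = 3/4.
Therefore the row player plays Wait with probability 1 − 3/4 = 1/4.

1/4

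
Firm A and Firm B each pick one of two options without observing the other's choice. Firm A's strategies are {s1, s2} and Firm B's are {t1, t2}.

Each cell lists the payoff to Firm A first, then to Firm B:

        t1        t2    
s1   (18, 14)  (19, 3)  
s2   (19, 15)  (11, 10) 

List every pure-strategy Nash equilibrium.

(s2, t1)

(s1, t1): Firm A prefers s2 (19 > 18) — not an equilibrium.
(s1, t2): Firm B prefers t1 (14 > 3) — not an equilibrium.
(s2, t1): Firm A gets 19 ≥ 18 from s1, and Firm B gets 15 ≥ 10 from t2 — Nash equilibrium.
(s2, t2): Firm A prefers s1 (19 > 11); Firm B prefers t1 (15 > 10) — not an equilibrium.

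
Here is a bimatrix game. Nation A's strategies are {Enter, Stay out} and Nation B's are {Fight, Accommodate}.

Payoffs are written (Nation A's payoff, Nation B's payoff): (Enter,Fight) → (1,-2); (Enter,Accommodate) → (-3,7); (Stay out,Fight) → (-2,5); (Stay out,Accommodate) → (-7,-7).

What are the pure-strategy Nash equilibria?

(Enter, Fight): Nation B prefers Accommodate (7 > -2) — not an equilibrium.
(Enter, Accommodate): Nation A gets -3 ≥ -7 from Stay out, and Nation B gets 7 ≥ -2 from Fight — Nash equilibrium.
(Stay out, Fight): Nation A prefers Enter (1 > -2) — not an equilibrium.
(Stay out, Accommodate): Nation A prefers Enter (-3 > -7); Nation B prefers Fight (5 > -7) — not an equilibrium.

(Enter, Accommodate)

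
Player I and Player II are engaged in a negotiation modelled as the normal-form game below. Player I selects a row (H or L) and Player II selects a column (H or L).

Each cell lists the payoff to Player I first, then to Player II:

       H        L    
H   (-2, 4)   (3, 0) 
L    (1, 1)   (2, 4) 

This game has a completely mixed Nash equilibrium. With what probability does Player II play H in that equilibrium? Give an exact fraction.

Let c be the probability that Player II plays H. In a completely mixed equilibrium, Player I must be indifferent between H and L.
Player I's expected payoff from H is −2c + 3(1−c); from L it is c + 2(1−c).
Setting these equal: −5c + 3 = −c + 2, so c = 1/4.

1/4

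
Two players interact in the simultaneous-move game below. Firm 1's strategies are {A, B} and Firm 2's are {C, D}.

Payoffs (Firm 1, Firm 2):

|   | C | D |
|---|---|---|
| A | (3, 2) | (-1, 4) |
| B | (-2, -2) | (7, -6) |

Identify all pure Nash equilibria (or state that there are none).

none

(A, C): Firm 2 prefers D (4 > 2) — not an equilibrium.
(A, D): Firm 1 prefers B (7 > -1) — not an equilibrium.
(B, C): Firm 1 prefers A (3 > -2) — not an equilibrium.
(B, D): Firm 2 prefers C (-2 > -6) — not an equilibrium.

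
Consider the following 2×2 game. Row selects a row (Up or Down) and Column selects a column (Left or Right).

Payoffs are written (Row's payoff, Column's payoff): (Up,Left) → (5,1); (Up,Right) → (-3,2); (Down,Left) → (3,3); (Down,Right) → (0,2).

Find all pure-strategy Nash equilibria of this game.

none

(Up, Left): Column prefers Right (2 > 1) — not an equilibrium.
(Up, Right): Row prefers Down (0 > -3) — not an equilibrium.
(Down, Left): Row prefers Up (5 > 3) — not an equilibrium.
(Down, Right): Column prefers Left (3 > 2) — not an equilibrium.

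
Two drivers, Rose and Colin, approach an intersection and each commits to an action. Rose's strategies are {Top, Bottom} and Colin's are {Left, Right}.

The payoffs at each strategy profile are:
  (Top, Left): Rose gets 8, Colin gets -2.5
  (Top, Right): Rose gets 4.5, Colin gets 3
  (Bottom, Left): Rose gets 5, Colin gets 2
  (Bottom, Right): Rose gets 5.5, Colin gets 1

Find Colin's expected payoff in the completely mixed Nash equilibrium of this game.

First find x, the probability Rose plays Top, from Colin's indifference between Left and Right: −2.5x + 2(1−x) = 3x + (1−x), giving x = 2/13.
Since Colin is indifferent in equilibrium, Colin's expected payoff equals the payoff from either column against (2/13, 11/13). Using Left: −2.5(2/13) + 2(11/13) = 17/13.

17/13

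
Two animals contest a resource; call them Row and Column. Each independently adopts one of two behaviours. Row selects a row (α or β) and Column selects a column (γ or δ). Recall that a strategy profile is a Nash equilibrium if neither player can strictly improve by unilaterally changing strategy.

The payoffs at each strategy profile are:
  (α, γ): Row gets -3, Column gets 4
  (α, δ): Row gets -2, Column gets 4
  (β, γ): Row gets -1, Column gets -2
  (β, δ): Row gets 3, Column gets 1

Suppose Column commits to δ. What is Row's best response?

β

Against δ, Row earns -2 from α and 3 from β.
So β is the best response.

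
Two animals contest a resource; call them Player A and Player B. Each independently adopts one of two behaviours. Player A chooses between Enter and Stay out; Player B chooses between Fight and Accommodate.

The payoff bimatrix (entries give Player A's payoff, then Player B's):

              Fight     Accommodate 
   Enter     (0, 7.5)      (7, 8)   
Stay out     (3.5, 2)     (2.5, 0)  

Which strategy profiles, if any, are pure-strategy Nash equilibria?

(Enter, Accommodate) and (Stay out, Fight)

(Enter, Fight): Player A prefers Stay out (3.5 > 0); Player B prefers Accommodate (8 > 7.5) — not an equilibrium.
(Enter, Accommodate): Player A gets 7 ≥ 2.5 from Stay out, and Player B gets 8 ≥ 7.5 from Fight — Nash equilibrium.
(Stay out, Fight): Player A gets 3.5 ≥ 0 from Enter, and Player B gets 2 ≥ 0 from Accommodate — Nash equilibrium.
(Stay out, Accommodate): Player A prefers Enter (7 > 2.5); Player B prefers Fight (2 > 0) — not an equilibrium.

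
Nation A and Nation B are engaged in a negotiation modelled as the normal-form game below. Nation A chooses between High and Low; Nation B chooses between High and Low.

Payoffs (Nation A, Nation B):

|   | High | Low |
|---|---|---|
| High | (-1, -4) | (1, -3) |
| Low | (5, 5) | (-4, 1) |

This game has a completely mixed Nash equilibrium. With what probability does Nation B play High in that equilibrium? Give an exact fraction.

Let y be the probability that Nation B plays High. In a completely mixed equilibrium, Nation A must be indifferent between High and Low.
Nation A's expected payoff from High is −y + (1−y); from Low it is 5y − 4(1−y).
Setting these equal: −2y + 1 = 9y − 4, so y = 5/11.

5/11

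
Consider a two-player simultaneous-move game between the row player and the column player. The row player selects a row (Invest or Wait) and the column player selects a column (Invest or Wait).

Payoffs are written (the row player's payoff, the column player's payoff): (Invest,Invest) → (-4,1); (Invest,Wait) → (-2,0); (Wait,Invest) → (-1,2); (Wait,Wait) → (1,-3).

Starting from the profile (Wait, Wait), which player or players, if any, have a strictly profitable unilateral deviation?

The column player

The row player at (Wait, Wait) earns 1; deviating to Invest yields -2 — not better.
The column player earns -3; deviating to Invest yields 2 — a strict improvement.
Only the column player has a strictly profitable deviation.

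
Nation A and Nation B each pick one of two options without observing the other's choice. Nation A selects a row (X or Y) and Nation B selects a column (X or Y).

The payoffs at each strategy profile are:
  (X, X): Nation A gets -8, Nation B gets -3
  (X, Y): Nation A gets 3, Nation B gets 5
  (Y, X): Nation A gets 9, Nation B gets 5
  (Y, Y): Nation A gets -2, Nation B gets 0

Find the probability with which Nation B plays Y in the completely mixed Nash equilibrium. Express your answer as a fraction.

Let c be the probability that Nation B plays X. In a completely mixed equilibrium, Nation A must be indifferent between X and Y.
Nation A's expected payoff from X is −8c + 3(1−c); from Y it is 9c − 2(1−c).
Setting these equal: −11c + 3 = 11c − 2, so c = 5/22.
Therefore Nation B plays Y with probability 1 − 5/22 = 17/22.

17/22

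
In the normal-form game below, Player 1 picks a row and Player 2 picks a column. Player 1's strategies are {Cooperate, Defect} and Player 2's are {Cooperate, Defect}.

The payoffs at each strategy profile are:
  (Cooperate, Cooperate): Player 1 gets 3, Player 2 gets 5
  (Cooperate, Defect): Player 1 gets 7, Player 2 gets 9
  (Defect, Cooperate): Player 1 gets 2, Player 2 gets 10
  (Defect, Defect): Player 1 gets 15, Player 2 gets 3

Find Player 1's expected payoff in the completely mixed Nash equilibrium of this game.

31/9

First find y, the probability Player 2 plays Cooperate, from Player 1's indifference between Cooperate and Defect: 3y + 7(1−y) = 2y + 15(1−y), giving y = 8/9.
Since Player 1 is indifferent in equilibrium, Player 1's expected payoff equals the payoff from either row against (8/9, 1/9). Using Cooperate: 3(8/9) + 7(1/9) = 31/9.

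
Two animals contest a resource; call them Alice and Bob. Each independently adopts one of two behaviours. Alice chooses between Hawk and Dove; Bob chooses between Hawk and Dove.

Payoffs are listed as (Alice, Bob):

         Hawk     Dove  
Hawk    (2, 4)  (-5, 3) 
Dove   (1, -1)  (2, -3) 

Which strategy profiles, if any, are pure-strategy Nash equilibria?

(Hawk, Hawk): Alice gets 2 ≥ 1 from Dove, and Bob gets 4 ≥ 3 from Dove — Nash equilibrium.
(Hawk, Dove): Alice prefers Dove (2 > -5); Bob prefers Hawk (4 > 3) — not an equilibrium.
(Dove, Hawk): Alice prefers Hawk (2 > 1) — not an equilibrium.
(Dove, Dove): Bob prefers Hawk (-1 > -3) — not an equilibrium.

(Hawk, Hawk)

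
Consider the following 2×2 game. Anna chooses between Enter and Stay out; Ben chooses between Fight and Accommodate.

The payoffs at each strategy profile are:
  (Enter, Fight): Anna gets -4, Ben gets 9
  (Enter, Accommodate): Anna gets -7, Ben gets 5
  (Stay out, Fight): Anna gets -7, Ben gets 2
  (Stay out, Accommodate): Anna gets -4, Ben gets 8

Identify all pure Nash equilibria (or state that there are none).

(Enter, Fight): Anna gets -4 ≥ -7 from Stay out, and Ben gets 9 ≥ 5 from Accommodate — Nash equilibrium.
(Enter, Accommodate): Anna prefers Stay out (-4 > -7); Ben prefers Fight (9 > 5) — not an equilibrium.
(Stay out, Fight): Anna prefers Enter (-4 > -7); Ben prefers Accommodate (8 > 2) — not an equilibrium.
(Stay out, Accommodate): Anna gets -4 ≥ -7 from Enter, and Ben gets 8 ≥ 2 from Fight — Nash equilibrium.

(Enter, Fight) and (Stay out, Accommodate)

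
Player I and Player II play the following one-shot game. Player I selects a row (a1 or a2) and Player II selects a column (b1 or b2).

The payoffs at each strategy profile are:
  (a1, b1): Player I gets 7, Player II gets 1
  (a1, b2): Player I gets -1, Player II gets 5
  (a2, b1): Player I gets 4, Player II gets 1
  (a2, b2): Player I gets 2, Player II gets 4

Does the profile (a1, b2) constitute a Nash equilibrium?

At (a1, b2), Player I earns -1; switching to a2 would give 2, so Player I would deviate.
Player II earns 5; switching to b1 would give 1, so Player II has no profitable deviation.
Since at least one player can profitably deviate, this is not a Nash equilibrium.

No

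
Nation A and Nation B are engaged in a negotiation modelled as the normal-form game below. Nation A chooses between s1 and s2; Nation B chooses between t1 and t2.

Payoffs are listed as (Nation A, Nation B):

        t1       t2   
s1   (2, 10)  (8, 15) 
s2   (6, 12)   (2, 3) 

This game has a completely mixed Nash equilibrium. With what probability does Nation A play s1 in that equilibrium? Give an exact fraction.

Let x be the probability that Nation A plays s1. In a completely mixed equilibrium, Nation B must be indifferent between t1 and t2.
Nation B's expected payoff from t1 is 10x + 12(1−x); from t2 it is 15x + 3(1−x).
Setting these equal: −2x + 12 = 12x + 3, so x = 9/14.

9/14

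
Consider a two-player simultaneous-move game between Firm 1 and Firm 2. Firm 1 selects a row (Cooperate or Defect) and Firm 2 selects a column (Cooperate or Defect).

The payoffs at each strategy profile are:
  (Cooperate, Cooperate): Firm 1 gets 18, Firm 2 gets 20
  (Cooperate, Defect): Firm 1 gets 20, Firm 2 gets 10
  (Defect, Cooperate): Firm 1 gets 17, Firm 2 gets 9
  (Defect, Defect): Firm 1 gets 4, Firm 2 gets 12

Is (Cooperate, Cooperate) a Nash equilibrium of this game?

At (Cooperate, Cooperate), Firm 1 earns 18; switching to Defect would give 17, so Firm 1 has no profitable deviation.
Firm 2 earns 20; switching to Defect would give 10, so Firm 2 has no profitable deviation.
Neither player can gain by a unilateral deviation, so this profile is a Nash equilibrium.

Yes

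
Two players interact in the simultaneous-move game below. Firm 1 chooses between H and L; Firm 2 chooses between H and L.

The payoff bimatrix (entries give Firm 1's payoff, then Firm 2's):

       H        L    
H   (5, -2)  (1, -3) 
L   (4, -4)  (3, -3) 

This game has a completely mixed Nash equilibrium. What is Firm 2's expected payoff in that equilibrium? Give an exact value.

First find x, the probability Firm 1 plays H, from Firm 2's indifference between H and L: −2x − 4(1−x) = −3x − 3(1−x), giving x = 1/2.
Since Firm 2 is indifferent in equilibrium, Firm 2's expected payoff equals the payoff from either column against (1/2, 1/2). Using H: −2(1/2) − 4(1/2) = -3.

-3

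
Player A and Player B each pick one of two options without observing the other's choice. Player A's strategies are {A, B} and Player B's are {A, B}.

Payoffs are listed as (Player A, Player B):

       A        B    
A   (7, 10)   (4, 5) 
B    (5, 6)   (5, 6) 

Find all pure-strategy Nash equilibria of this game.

(A, A) and (B, B)

(A, A): Player A gets 7 ≥ 5 from B, and Player B gets 10 ≥ 5 from B — Nash equilibrium.
(A, B): Player A prefers B (5 > 4); Player B prefers A (10 > 5) — not an equilibrium.
(B, A): Player A prefers A (7 > 5) — not an equilibrium.
(B, B): Player A gets 5 ≥ 4 from A, and Player B gets 6 ≥ 6 from A — Nash equilibrium.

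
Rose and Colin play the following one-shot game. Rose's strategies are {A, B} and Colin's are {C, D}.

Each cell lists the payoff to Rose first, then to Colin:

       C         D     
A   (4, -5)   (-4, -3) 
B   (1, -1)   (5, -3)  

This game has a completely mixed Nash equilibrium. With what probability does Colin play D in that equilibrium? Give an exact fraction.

1/4

Let q be the probability that Colin plays C. In a completely mixed equilibrium, Rose must be indifferent between A and B.
Rose's expected payoff from A is 4q − 4(1−q); from B it is q + 5(1−q).
Setting these equal: 8q − 4 = −4q + 5, so q = 3/4.
Therefore Colin plays D with probability 1 − 3/4 = 1/4.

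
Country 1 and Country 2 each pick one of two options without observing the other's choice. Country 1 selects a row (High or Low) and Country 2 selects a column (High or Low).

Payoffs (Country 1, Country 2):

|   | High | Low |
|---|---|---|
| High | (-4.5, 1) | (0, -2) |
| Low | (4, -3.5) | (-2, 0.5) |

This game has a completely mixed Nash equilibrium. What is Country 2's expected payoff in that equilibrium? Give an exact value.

First find x, the probability Country 1 plays High, from Country 2's indifference between High and Low: x − 3.5(1−x) = −2x + 0.5(1−x), giving x = 4/7.
Since Country 2 is indifferent in equilibrium, Country 2's expected payoff equals the payoff from either column against (4/7, 3/7). Using High: (4/7) − 3.5(3/7) = -13/14.

-13/14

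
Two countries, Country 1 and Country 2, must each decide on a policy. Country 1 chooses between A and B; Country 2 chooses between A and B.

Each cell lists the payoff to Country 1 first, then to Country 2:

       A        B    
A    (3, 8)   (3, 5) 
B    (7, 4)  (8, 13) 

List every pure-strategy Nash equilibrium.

(B, B)

(A, A): Country 1 prefers B (7 > 3) — not an equilibrium.
(A, B): Country 1 prefers B (8 > 3); Country 2 prefers A (8 > 5) — not an equilibrium.
(B, A): Country 2 prefers B (13 > 4) — not an equilibrium.
(B, B): Country 1 gets 8 ≥ 3 from A, and Country 2 gets 13 ≥ 4 from A — Nash equilibrium.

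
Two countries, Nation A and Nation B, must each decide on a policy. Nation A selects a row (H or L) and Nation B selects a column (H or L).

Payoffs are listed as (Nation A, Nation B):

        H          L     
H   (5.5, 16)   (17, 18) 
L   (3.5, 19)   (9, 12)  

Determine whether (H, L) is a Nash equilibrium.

At (H, L), Nation A earns 17; switching to L would give 9, so Nation A has no profitable deviation.
Nation B earns 18; switching to H would give 16, so Nation B has no profitable deviation.
Neither player can gain by a unilateral deviation, so this profile is a Nash equilibrium.

Yes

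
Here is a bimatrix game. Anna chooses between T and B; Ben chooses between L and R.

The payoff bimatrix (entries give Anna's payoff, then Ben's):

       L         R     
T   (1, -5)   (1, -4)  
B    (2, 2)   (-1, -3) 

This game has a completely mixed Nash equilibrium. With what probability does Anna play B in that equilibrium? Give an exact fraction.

1/6

Let r be the probability that Anna plays T. In a completely mixed equilibrium, Ben must be indifferent between L and R.
Ben's expected payoff from L is −5r + 2(1−r); from R it is −4r − 3(1−r).
Setting these equal: −7r + 2 = −r − 3, so r = 5/6.
Therefore Anna plays B with probability 1 − 5/6 = 1/6.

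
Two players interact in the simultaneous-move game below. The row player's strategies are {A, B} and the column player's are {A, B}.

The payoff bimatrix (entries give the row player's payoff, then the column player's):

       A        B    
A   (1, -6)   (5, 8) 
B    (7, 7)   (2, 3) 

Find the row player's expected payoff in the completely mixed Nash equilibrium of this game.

11/3

First find y, the probability the column player plays A, from the row player's indifference between A and B: y + 5(1−y) = 7y + 2(1−y), giving y = 1/3.
Since the row player is indifferent in equilibrium, the row player's expected payoff equals the payoff from either row against (1/3, 2/3). Using A: (1/3) + 5(2/3) = 11/3.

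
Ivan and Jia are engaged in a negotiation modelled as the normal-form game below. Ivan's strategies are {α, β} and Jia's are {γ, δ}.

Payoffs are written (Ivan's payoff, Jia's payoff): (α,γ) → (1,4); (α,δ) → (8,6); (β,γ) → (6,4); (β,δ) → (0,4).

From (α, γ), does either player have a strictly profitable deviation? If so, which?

Ivan at (α, γ) earns 1; deviating to β yields 6 — a strict improvement.
Jia earns 4; deviating to δ yields 6 — a strict improvement.
Both Ivan and Jia have strictly profitable deviations.

Both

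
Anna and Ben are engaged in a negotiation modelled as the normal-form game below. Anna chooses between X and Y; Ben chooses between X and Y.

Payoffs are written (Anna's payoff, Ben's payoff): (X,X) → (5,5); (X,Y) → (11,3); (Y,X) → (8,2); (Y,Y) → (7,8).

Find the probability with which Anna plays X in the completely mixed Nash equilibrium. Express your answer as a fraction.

Let x be the probability that Anna plays X. In a completely mixed equilibrium, Ben must be indifferent between X and Y.
Ben's expected payoff from X is 5x + 2(1−x); from Y it is 3x + 8(1−x).
Setting these equal: 3x + 2 = −5x + 8, so x = 3/4.

3/4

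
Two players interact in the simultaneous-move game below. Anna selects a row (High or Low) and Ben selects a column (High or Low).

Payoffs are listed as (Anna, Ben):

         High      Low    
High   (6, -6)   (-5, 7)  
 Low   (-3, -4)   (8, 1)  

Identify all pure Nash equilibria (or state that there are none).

(High, High): Ben prefers Low (7 > -6) — not an equilibrium.
(High, Low): Anna prefers Low (8 > -5) — not an equilibrium.
(Low, High): Anna prefers High (6 > -3); Ben prefers Low (1 > -4) — not an equilibrium.
(Low, Low): Anna gets 8 ≥ -5 from High, and Ben gets 1 ≥ -4 from High — Nash equilibrium.

(Low, Low)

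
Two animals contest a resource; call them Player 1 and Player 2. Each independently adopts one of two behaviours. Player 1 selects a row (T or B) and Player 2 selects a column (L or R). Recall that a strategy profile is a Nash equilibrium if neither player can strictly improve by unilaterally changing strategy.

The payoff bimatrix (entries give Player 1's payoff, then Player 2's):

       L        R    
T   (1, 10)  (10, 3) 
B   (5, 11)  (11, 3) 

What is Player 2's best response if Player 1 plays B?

Against B, Player 2 earns 11 from L and 3 from R.
So L is the best response.

L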